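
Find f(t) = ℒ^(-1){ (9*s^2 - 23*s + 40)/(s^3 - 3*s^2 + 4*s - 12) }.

f(t) = 4*exp(3*t) - 4*sin(2*t) + 5*cos(2*t)

Factor the denominator: s^3 - 3*s^2 + 4*s - 12 = (s - 3)*(s^2 + 4).
Partial fraction decomposition gives [4/(s - 3)] + [5*s/(s^2 + 4)] + [-8/(s^2 + 4)].
Invert each term: 4/(s - 3) ↔ 4e^(3t); 5·s/(s^2 + 4) ↔ 5cos(2t); -4·2/(s^2 + 4) ↔ -4sin(2t).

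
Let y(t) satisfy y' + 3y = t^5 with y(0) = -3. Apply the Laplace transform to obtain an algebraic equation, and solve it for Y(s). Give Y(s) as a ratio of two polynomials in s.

Y(s) = (-3*s^6 + 120)/(s^7 + 3*s^6)

Laplace-transform each side.
Using L{y'} = sY - y(0) = sY - (-3), the left side becomes (s + 3)Y - (-3).
The right side is L{t^5} = 120/s^6.
So (s + 3)Y = 120/s^6 + (-3).
Solve for Y(s) and write it as one ratio of polynomials.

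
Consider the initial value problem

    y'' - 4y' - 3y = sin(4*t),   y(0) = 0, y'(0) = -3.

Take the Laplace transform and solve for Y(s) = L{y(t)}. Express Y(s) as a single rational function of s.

Y(s) = (-3*s^2 - 44)/(s^4 - 4*s^3 + 13*s^2 - 64*s - 48)

Laplace-transform each side.
Using L{y''} = s^2 Y - s·y(0) - y'(0) and L{y'} = sY - y(0), with y(0) = 0, y'(0) = -3, the left side becomes (s^2 - 4*s - 3)Y - (-3).
The right side is L{sin(4*t)} = 4/(s^2 + 16).
So (s^2 - 4*s - 3)Y = 4/(s^2 + 16) + (-3).
Solve for Y(s) and write it as one ratio of polynomials.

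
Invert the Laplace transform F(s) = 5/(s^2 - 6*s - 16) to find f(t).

f(t) = exp(3*t)*sinh(5*t)

Rewrite the denominator: s^2 - 6*s - 16 = (s - 3)^2 - 25.
The form in (s - 3) signals a first-shifting-theorem factor e^(3t).
Since L{sinh(5t)} = 5/(s^2 - 25), the inverse is exp(3*t)*sinh(5*t).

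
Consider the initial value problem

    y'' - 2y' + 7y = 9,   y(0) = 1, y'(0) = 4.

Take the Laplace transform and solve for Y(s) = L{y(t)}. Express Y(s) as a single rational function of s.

Y(s) = (s^2 + 2*s + 9)/(s^3 - 2*s^2 + 7*s)

Apply the Laplace transform to the equation.
With L{y''} = s^2 Y - s·y(0) - y'(0) and L{y'} = sY - y(0), with y(0) = 1, y'(0) = 4: the LHS transforms to (s^2 - 2*s + 7)Y - (s + 2).
The right side is L{9} = 9/s.
So (s^2 - 2*s + 7)Y = 9/s + (s + 2).
Isolate Y and clear denominators.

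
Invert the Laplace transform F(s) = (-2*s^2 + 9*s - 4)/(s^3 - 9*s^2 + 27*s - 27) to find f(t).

Factor the denominator: s^3 - 9*s^2 + 27*s - 27 = (s - 3)^3.
Partial fraction decomposition gives [-2/(s - 3)] + [-3/(s - 3)^2] + [5/(s - 3)^3].
Invert each term: -2/(s - 3) ↔ -2e^(3t); -3/(s - 3)^2 ↔ -3t·e^(3t); 5/(s - 3)^3 ↔ (5/2)t^2·e^(3t).

f(t) = 5*t^2*exp(3*t)/2 - 3*t*exp(3*t) - 2*exp(3*t)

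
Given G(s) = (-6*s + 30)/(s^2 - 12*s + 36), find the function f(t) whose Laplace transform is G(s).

f(t) = -6*t*exp(6*t) - 6*exp(6*t)

Factor the denominator: s^2 - 12*s + 36 = (s - 6)^2.
Partial fraction decomposition gives [-6/(s - 6)] + [-6/(s - 6)^2].
Invert each term: -6/(s - 6) ↔ -6e^(6t); -6/(s - 6)^2 ↔ -6t·e^(6t).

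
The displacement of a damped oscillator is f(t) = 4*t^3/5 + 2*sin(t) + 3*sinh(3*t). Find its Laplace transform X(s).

By linearity of the Laplace transform, transform each term separately.
(2)·[L{sin(t)} = 1/(s^2 + 1)]; (4/5)·[L{t^3} = 3!/s^4 = 6/s^4]; (3)·[L{sinh(3t)} = 3/(s^2 - 9)].

X(s) = 2/(s^2 + 1) + 9/(s^2 - 9) + 24/(5*s^4)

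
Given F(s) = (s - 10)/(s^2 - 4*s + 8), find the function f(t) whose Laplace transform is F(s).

Complete the square in the denominator: s^2 - 4*s + 8 = (s - 2)^2 + 2^2.
Split the numerator to match: s - 10 = 1·(s - 2) - 4·2.
Invert each term: 1·(s - 2)/((s - 2)^2 + 4) ↔ e^(2t)cos(2t); -4·2/((s - 2)^2 + 4) ↔ -4e^(2t)sin(2t).

f(t) = -4*exp(2*t)*sin(2*t) + exp(2*t)*cos(2*t)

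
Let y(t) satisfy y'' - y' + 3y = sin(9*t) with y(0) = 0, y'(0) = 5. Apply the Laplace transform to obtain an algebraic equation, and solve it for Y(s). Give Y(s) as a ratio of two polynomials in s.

Apply the Laplace transform to the equation.
Using L{y''} = s^2 Y - s·y(0) - y'(0) and L{y'} = sY - y(0), with y(0) = 0, y'(0) = 5, the left side becomes (s^2 - s + 3)Y - (5).
The right side is L{sin(9*t)} = 9/(s^2 + 81).
So (s^2 - s + 3)Y = 9/(s^2 + 81) + (5).
Isolate Y and clear denominators.

Y(s) = (5*s^2 + 414)/(s^4 - s^3 + 84*s^2 - 81*s + 243)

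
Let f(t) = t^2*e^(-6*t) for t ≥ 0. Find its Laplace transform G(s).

L{e^(-6t)} = 1/(s + 6).
Then apply L{t^2·g(t)} = (-1)^2 d^2/ds^2[H(s)] with H(s) = 1/(s + 6):
differentiating 2 times and applying the sign gives 2/(s + 6)^3.

G(s) = 2/(s + 6)^3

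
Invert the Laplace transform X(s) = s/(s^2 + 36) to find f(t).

f(t) = cos(6*t)

Since L{cos(6t)} = s/(s^2 + 36), the inverse is cos(6*t).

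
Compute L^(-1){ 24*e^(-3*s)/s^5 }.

The factor e^(-3s) signals a time shift by c = 3 (second shifting theorem).
L{t^4} = 4!/s^5 = 24/s^5, so L^-1{24/s^5} = t^4.
Hence the inverse is u(t - 3) times that function evaluated at t - 3.

Heaviside(t - 3)*((t - 3)^4)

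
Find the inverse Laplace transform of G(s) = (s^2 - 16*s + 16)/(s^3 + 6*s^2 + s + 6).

2*sin(t) - 3*cos(t) + 4*exp(-6*t)

Factor the denominator: s^3 + 6*s^2 + s + 6 = (s + 6)*(s^2 + 1).
Partial fraction decomposition gives [4/(s + 6)] + [-3*s/(s^2 + 1)] + [2/(s^2 + 1)].
Invert each term: 4/(s + 6) ↔ 4e^(-6t); -3·s/(s^2 + 1) ↔ -3cos(t); 2·1/(s^2 + 1) ↔ 2sin(t).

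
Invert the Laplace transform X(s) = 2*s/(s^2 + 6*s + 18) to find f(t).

Complete the square in the denominator: s^2 + 6*s + 18 = (s + 3)^2 + 3^2.
Split the numerator to match: 2*s = 2·(s + 3) - 2·3.
Invert each term: 2·(s + 3)/((s + 3)^2 + 9) ↔ 2e^(-3t)cos(3t); -2·3/((s + 3)^2 + 9) ↔ -2e^(-3t)sin(3t).

f(t) = -2*exp(-3*t)*sin(3*t) + 2*exp(-3*t)*cos(3*t)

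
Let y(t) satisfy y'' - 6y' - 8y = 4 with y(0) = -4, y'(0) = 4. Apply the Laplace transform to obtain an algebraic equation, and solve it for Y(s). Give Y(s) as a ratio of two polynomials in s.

Take the Laplace transform of both sides.
Using L{y''} = s^2 Y - s·y(0) - y'(0) and L{y'} = sY - y(0), with y(0) = -4, y'(0) = 4, the left side becomes (s^2 - 6*s - 8)Y - (-4*s + 28).
The right side is L{4} = 4/s.
So (s^2 - 6*s - 8)Y = 4/s + (-4*s + 28).
Solve for Y(s) and write it as one ratio of polynomials.

Y(s) = (-4*s^2 + 28*s + 4)/(s^3 - 6*s^2 - 8*s)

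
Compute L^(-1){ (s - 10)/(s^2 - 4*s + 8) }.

Complete the square in the denominator: s^2 - 4*s + 8 = (s - 2)^2 + 2^2.
Split the numerator to match: s - 10 = 1·(s - 2) - 4·2.
Invert each term: 1·(s - 2)/((s - 2)^2 + 4) ↔ e^(2t)cos(2t); -4·2/((s - 2)^2 + 4) ↔ -4e^(2t)sin(2t).

-4*exp(2*t)*sin(2*t) + exp(2*t)*cos(2*t)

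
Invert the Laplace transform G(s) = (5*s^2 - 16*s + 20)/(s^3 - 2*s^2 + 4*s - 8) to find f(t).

f(t) = exp(2*t) - 4*sin(2*t) + 4*cos(2*t)

Factor the denominator: s^3 - 2*s^2 + 4*s - 8 = (s - 2)*(s^2 + 4).
Partial fraction decomposition gives [1/(s - 2)] + [4*s/(s^2 + 4)] + [-8/(s^2 + 4)].
Invert each term: 1/(s - 2) ↔ e^(2t); 4·s/(s^2 + 4) ↔ 4cos(2t); -4·2/(s^2 + 4) ↔ -4sin(2t).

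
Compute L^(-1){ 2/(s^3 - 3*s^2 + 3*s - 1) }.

Rewrite the denominator: s^3 - 3*s^2 + 3*s - 1 = (s - 1)^3.
The form in (s - 1) signals a first-shifting-theorem factor e^(t).
Since L{t^2} = 2!/s^3 = 2/s^3, the inverse is t^2*e^(t).

t^2*exp(t)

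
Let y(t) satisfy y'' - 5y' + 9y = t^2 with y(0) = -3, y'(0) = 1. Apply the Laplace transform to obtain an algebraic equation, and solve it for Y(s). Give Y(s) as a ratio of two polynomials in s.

Y(s) = (-3*s^4 + 16*s^3 + 2)/(s^5 - 5*s^4 + 9*s^3)

Laplace-transform each side.
The derivative rules (L{y''} = s^2 Y - s·y(0) - y'(0) and L{y'} = sY - y(0), with y(0) = -3, y'(0) = 1) turn the left side into (s^2 - 5*s + 9)Y - (-3*s + 16).
The right side is L{t^2} = 2/s^3.
So (s^2 - 5*s + 9)Y = 2/s^3 + (-3*s + 16).
Solve for Y(s) and write it as one ratio of polynomials.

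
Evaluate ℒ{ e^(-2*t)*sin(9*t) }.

9/((s + 2)^2 + 81)

L{sin(9t)} = 9/(s^2 + 81).
By the first shifting theorem, multiplying by e^(-2t) replaces s with s + 2.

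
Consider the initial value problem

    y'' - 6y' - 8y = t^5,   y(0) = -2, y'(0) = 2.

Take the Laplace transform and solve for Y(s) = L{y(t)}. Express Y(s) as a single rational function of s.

Laplace-transform each side.
Using L{y''} = s^2 Y - s·y(0) - y'(0) and L{y'} = sY - y(0), with y(0) = -2, y'(0) = 2, the left side becomes (s^2 - 6*s - 8)Y - (-2*s + 14).
The right side is L{t^5} = 120/s^6.
So (s^2 - 6*s - 8)Y = 120/s^6 + (-2*s + 14).
Solve for Y(s) and write it as one ratio of polynomials.

Y(s) = (-2*s^7 + 14*s^6 + 120)/(s^8 - 6*s^7 - 8*s^6)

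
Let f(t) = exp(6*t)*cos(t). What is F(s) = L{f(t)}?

F(s) = (s - 6)/((s - 6)^2 + 1)

L{cos(t)} = s/(s^2 + 1).
By the first shifting theorem, multiplying by e^(6t) replaces s with s - 6.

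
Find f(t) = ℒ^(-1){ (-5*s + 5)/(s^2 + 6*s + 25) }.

Complete the square in the denominator: s^2 + 6*s + 25 = (s + 3)^2 + 4^2.
Split the numerator to match: -5*s + 5 = -5·(s + 3) + 5·4.
Invert each term: -5·(s + 3)/((s + 3)^2 + 16) ↔ -5e^(-3t)cos(4t); 5·4/((s + 3)^2 + 16) ↔ 5e^(-3t)sin(4t).

f(t) = 5*exp(-3*t)*sin(4*t) - 5*exp(-3*t)*cos(4*t)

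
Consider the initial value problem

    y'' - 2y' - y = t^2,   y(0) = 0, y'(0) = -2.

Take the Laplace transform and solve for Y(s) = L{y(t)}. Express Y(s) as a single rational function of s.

Transform both sides with L{·}.
With L{y''} = s^2 Y - s·y(0) - y'(0) and L{y'} = sY - y(0), with y(0) = 0, y'(0) = -2: the LHS transforms to (s^2 - 2*s - 1)Y - (-2).
The right side is L{t^2} = 2/s^3.
So (s^2 - 2*s - 1)Y = 2/s^3 + (-2).
Solve for Y(s) and write it as one ratio of polynomials.

Y(s) = (-2*s^3 + 2)/(s^5 - 2*s^4 - s^3)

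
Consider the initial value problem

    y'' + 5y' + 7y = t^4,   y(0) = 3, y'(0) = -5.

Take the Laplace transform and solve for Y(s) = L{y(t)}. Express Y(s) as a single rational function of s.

Y(s) = (3*s^6 + 10*s^5 + 24)/(s^7 + 5*s^6 + 7*s^5)

Laplace-transform each side.
The derivative rules (L{y''} = s^2 Y - s·y(0) - y'(0) and L{y'} = sY - y(0), with y(0) = 3, y'(0) = -5) turn the left side into (s^2 + 5*s + 7)Y - (3*s + 10).
The right side is L{t^4} = 24/s^5.
So (s^2 + 5*s + 7)Y = 24/s^5 + (3*s + 10).
Isolate Y and clear denominators.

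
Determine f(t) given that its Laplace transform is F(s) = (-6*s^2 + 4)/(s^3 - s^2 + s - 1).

f(t) = -exp(t) - 5*sin(t) - 5*cos(t)

Factor the denominator: s^3 - s^2 + s - 1 = (s - 1)*(s^2 + 1).
Partial fraction decomposition gives [-1/(s - 1)] + [-5*s/(s^2 + 1)] + [-5/(s^2 + 1)].
Invert each term: -1/(s - 1) ↔ -e^(t); -5·s/(s^2 + 1) ↔ -5cos(t); -5·1/(s^2 + 1) ↔ -5sin(t).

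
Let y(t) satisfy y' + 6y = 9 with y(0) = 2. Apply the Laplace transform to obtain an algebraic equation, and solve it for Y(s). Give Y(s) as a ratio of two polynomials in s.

Y(s) = (2*s + 9)/(s^2 + 6*s)

Laplace-transform each side.
Using L{y'} = sY - y(0) = sY - 2, the left side becomes (s + 6)Y - (2).
The right side is L{9} = 9/s.
So (s + 6)Y = 9/s + (2).
Divide through and combine into a single rational function.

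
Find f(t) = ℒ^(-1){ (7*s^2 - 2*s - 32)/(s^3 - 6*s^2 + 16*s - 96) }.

Factor the denominator: s^3 - 6*s^2 + 16*s - 96 = (s - 6)*(s^2 + 16).
Partial fraction decomposition gives [4/(s - 6)] + [3*s/(s^2 + 16)] + [16/(s^2 + 16)].
Invert each term: 4/(s - 6) ↔ 4e^(6t); 3·s/(s^2 + 16) ↔ 3cos(4t); 4·4/(s^2 + 16) ↔ 4sin(4t).

f(t) = 4*exp(6*t) + 4*sin(4*t) + 3*cos(4*t)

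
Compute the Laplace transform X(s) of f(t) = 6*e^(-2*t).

X(s) = 6/(s + 2)

L{6} = 6/s.
By the first shifting theorem, multiplying by e^(-2t) replaces s with s + 2.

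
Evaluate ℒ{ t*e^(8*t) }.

(s - 8)^(-2)

L{e^(8t)} = 1/(s - 8).
Then apply L{t·g(t)} = -d/ds[G(s)] with G(s) = 1/(s - 8):
differentiating 1 time and applying the sign gives (s - 8)^(-2).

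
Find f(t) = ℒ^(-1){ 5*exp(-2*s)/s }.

The factor e^(-2s) signals a time shift by c = 2 (second shifting theorem).
L{5} = 5/s, so L^-1{5/s} = 5.
Hence the inverse is u(t - 2) times that function evaluated at t - 2.

f(t) = Heaviside(t - 2)*(5)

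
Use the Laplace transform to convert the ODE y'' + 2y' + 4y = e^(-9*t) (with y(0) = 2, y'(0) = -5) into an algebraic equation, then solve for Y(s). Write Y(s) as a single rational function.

Transform both sides with L{·}.
The derivative rules (L{y''} = s^2 Y - s·y(0) - y'(0) and L{y'} = sY - y(0), with y(0) = 2, y'(0) = -5) turn the left side into (s^2 + 2*s + 4)Y - (2*s - 1).
The right side is L{e^(-9*t)} = 1/(s + 9).
So (s^2 + 2*s + 4)Y = 1/(s + 9) + (2*s - 1).
Solve for Y(s) and write it as one ratio of polynomials.

Y(s) = (2*s^2 + 17*s - 8)/(s^3 + 11*s^2 + 22*s + 36)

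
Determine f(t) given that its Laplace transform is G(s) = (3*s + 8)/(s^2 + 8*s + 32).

Complete the square in the denominator: s^2 + 8*s + 32 = (s + 4)^2 + 4^2.
Split the numerator to match: 3*s + 8 = 3·(s + 4) - 1·4.
Invert each term: 3·(s + 4)/((s + 4)^2 + 16) ↔ 3e^(-4t)cos(4t); -1·4/((s + 4)^2 + 16) ↔ -e^(-4t)sin(4t).

f(t) = -exp(-4*t)*sin(4*t) + 3*exp(-4*t)*cos(4*t)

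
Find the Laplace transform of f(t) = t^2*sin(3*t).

L{sin(3t)} = 3/(s^2 + 9).
Then apply L{t^2·g(t)} = (-1)^2 d^2/ds^2[G(s)] with G(s) = 3/(s^2 + 9):
differentiating 2 times and applying the sign gives 18*(s^2 - 3)/(s^2 + 9)^3.

18*(s^2 - 3)/(s^2 + 9)^3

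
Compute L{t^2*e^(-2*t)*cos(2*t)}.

L{cos(2t)} = s/(s^2 + 4).
Multiplying by e^(-2t) shifts s → s + 2, so L{e^(-2*t)*cos(2*t)} = (s + 2)/((s + 2)^2 + 4).
Then apply L{t^2·g(t)} = (-1)^2 d^2/ds^2[H(s)] with H(s) = (s + 2)/((s + 2)^2 + 4):
differentiating 2 times and applying the sign gives 2*(s + 2)*(s^2 + 4*s - 8)/(s^2 + 4*s + 8)^3.

2*(s + 2)*(s^2 + 4*s - 8)/(s^2 + 4*s + 8)^3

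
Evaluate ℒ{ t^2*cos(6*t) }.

L{cos(6t)} = s/(s^2 + 36).
Then apply L{t^2·g(t)} = (-1)^2 d^2/ds^2[H(s)] with H(s) = s/(s^2 + 36):
differentiating 2 times and applying the sign gives 2*s*(s^2 - 108)/(s^2 + 36)^3.

2*s*(s^2 - 108)/(s^2 + 36)^3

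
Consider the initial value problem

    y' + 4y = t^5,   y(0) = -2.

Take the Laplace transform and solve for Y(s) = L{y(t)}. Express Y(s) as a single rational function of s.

Take the Laplace transform of both sides.
Using L{y'} = sY - y(0) = sY - (-2), the left side becomes (s + 4)Y - (-2).
The right side is L{t^5} = 120/s^6.
So (s + 4)Y = 120/s^6 + (-2).
Isolate Y and clear denominators.

Y(s) = (-2*s^6 + 120)/(s^7 + 4*s^6)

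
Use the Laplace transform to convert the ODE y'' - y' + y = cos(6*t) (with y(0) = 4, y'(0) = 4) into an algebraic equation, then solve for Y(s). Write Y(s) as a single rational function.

Y(s) = (4*s^3 + 145*s)/(s^4 - s^3 + 37*s^2 - 36*s + 36)

Apply the Laplace transform to the equation.
The derivative rules (L{y''} = s^2 Y - s·y(0) - y'(0) and L{y'} = sY - y(0), with y(0) = 4, y'(0) = 4) turn the left side into (s^2 - s + 1)Y - (4*s).
The right side is L{cos(6*t)} = s/(s^2 + 36).
So (s^2 - s + 1)Y = s/(s^2 + 36) + (4*s).
Divide through and combine into a single rational function.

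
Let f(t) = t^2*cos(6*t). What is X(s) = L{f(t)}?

L{cos(6t)} = s/(s^2 + 36).
Then apply L{t^2·g(t)} = (-1)^2 d^2/ds^2[G(s)] with G(s) = s/(s^2 + 36):
differentiating 2 times and applying the sign gives 2*s*(s^2 - 108)/(s^2 + 36)^3.

X(s) = 2*s*(s^2 - 108)/(s^2 + 36)^3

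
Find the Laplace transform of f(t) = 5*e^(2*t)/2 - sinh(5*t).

-5/(s^2 - 25) + 5/(2*(s - 2))

Apply the Laplace transform termwise.
(-1)·[L{sinh(5t)} = 5/(s^2 - 25)]; (5/2)·[L{e^(2t)} = 1/(s - 2)].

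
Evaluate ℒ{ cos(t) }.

s/(s^2 + 1)

L{cos(t)} = s/(s^2 + 1).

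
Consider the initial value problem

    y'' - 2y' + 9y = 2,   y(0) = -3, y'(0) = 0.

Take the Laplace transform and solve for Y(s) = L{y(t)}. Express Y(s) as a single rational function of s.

Y(s) = (-3*s^2 + 6*s + 2)/(s^3 - 2*s^2 + 9*s)

Transform both sides with L{·}.
The derivative rules (L{y''} = s^2 Y - s·y(0) - y'(0) and L{y'} = sY - y(0), with y(0) = -3, y'(0) = 0) turn the left side into (s^2 - 2*s + 9)Y - (-3*s + 6).
The right side is L{2} = 2/s.
So (s^2 - 2*s + 9)Y = 2/s + (-3*s + 6).
Isolate Y and clear denominators.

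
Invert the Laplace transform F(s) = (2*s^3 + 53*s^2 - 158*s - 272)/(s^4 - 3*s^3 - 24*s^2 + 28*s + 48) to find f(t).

Factor the denominator: s^4 - 3*s^3 - 24*s^2 + 28*s + 48 = (s - 6)*(s - 2)*(s + 1)*(s + 4).
Partial fraction decomposition gives [-1/(s + 1)] + [4/(s - 6)] + [-6/(s + 4)] + [5/(s - 2)].
Invert each term: -1/(s + 1) ↔ -e^(-t); 4/(s - 6) ↔ 4e^(6t); -6/(s + 4) ↔ -6e^(-4t); 5/(s - 2) ↔ 5e^(2t).

f(t) = 4*exp(6*t) + 5*exp(2*t) - exp(-t) - 6*exp(-4*t)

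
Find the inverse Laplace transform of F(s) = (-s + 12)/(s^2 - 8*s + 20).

Complete the square in the denominator: s^2 - 8*s + 20 = (s - 4)^2 + 2^2.
Split the numerator to match: -s + 12 = -1·(s - 4) + 4·2.
Invert each term: -1·(s - 4)/((s - 4)^2 + 4) ↔ -e^(4t)cos(2t); 4·2/((s - 4)^2 + 4) ↔ 4e^(4t)sin(2t).

4*exp(4*t)*sin(2*t) - exp(4*t)*cos(2*t)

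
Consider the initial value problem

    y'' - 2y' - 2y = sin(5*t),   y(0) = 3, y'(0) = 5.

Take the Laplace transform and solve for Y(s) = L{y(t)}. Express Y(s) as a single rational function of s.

Y(s) = (3*s^3 - s^2 + 75*s - 20)/(s^4 - 2*s^3 + 23*s^2 - 50*s - 50)

Apply the Laplace transform to the equation.
With L{y''} = s^2 Y - s·y(0) - y'(0) and L{y'} = sY - y(0), with y(0) = 3, y'(0) = 5: the LHS transforms to (s^2 - 2*s - 2)Y - (3*s - 1).
The right side is L{sin(5*t)} = 5/(s^2 + 25).
So (s^2 - 2*s - 2)Y = 5/(s^2 + 25) + (3*s - 1).
Divide through and combine into a single rational function.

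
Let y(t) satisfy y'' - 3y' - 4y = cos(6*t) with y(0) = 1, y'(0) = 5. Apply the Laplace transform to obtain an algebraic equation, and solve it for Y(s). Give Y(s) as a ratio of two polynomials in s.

Y(s) = (s^3 + 2*s^2 + 37*s + 72)/(s^4 - 3*s^3 + 32*s^2 - 108*s - 144)

Apply the Laplace transform to the equation.
The derivative rules (L{y''} = s^2 Y - s·y(0) - y'(0) and L{y'} = sY - y(0), with y(0) = 1, y'(0) = 5) turn the left side into (s^2 - 3*s - 4)Y - (s + 2).
The right side is L{cos(6*t)} = s/(s^2 + 36).
So (s^2 - 3*s - 4)Y = s/(s^2 + 36) + (s + 2).
Solve for Y(s) and write it as one ratio of polynomials.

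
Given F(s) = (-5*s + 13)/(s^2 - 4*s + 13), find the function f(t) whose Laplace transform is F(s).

f(t) = exp(2*t)*sin(3*t) - 5*exp(2*t)*cos(3*t)

Complete the square in the denominator: s^2 - 4*s + 13 = (s - 2)^2 + 3^2.
Split the numerator to match: -5*s + 13 = -5·(s - 2) + 1·3.
Invert each term: -5·(s - 2)/((s - 2)^2 + 9) ↔ -5e^(2t)cos(3t); 1·3/((s - 2)^2 + 9) ↔ e^(2t)sin(3t).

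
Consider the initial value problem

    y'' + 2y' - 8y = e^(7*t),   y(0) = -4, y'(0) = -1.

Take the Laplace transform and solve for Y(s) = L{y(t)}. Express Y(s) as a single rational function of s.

Y(s) = (-4*s^2 + 19*s + 64)/(s^3 - 5*s^2 - 22*s + 56)

Laplace-transform each side.
Using L{y''} = s^2 Y - s·y(0) - y'(0) and L{y'} = sY - y(0), with y(0) = -4, y'(0) = -1, the left side becomes (s^2 + 2*s - 8)Y - (-4*s - 9).
The right side is L{e^(7*t)} = 1/(s - 7).
So (s^2 + 2*s - 8)Y = 1/(s - 7) + (-4*s - 9).
Solve for Y(s) and write it as one ratio of polynomials.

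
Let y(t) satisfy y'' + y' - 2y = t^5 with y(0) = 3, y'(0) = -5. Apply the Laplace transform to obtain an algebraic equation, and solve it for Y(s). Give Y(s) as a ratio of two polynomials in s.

Y(s) = (3*s^7 - 2*s^6 + 120)/(s^8 + s^7 - 2*s^6)

Transform both sides with L{·}.
With L{y''} = s^2 Y - s·y(0) - y'(0) and L{y'} = sY - y(0), with y(0) = 3, y'(0) = -5: the LHS transforms to (s^2 + s - 2)Y - (3*s - 2).
The right side is L{t^5} = 120/s^6.
So (s^2 + s - 2)Y = 120/s^6 + (3*s - 2).
Isolate Y and clear denominators.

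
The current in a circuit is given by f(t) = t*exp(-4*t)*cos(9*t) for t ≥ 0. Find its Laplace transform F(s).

L{cos(9t)} = s/(s^2 + 81).
Multiplying by e^(-4t) shifts s → s + 4, so L{exp(-4*t)*cos(9*t)} = (s + 4)/((s + 4)^2 + 81).
Then apply L{t·g(t)} = -d/ds[G(s)] with G(s) = (s + 4)/((s + 4)^2 + 81):
differentiating 1 time and applying the sign gives (s - 5)*(s + 13)/(s^2 + 8*s + 97)^2.

F(s) = (s - 5)*(s + 13)/(s^2 + 8*s + 97)^2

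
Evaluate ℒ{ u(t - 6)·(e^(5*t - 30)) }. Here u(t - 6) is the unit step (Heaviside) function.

exp(-6*s)/(s - 5)

By the second shifting theorem, L{u(t - c)·g(t - c)} = e^(-cs)·G(s) with c = 6 and G(s) = L{g(t)}.
L{e^(5t)} = 1/(s - 5).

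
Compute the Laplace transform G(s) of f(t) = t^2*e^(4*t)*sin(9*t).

G(s) = 54*(s^2 - 8*s - 11)/(s^2 - 8*s + 97)^3

L{sin(9t)} = 9/(s^2 + 81).
Multiplying by e^(4t) shifts s → s - 4, so L{e^(4*t)*sin(9*t)} = 9/((s - 4)^2 + 81).
Then apply L{t^2·g(t)} = (-1)^2 d^2/ds^2[H(s)] with H(s) = 9/((s - 4)^2 + 81):
differentiating 2 times and applying the sign gives 54*(s^2 - 8*s - 11)/(s^2 - 8*s + 97)^3.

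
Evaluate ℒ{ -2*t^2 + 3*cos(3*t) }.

3*s/(s^2 + 9) - 4/s^3

By linearity of the Laplace transform, transform each term separately.
(3)·[L{cos(3t)} = s/(s^2 + 9)]; (-2)·[L{t^2} = 2!/s^3 = 2/s^3].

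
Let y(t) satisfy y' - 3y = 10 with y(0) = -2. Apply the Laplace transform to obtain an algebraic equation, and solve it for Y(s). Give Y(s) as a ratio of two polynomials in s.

Laplace-transform each side.
The derivative rules (L{y'} = sY - y(0) = sY - (-2)) turn the left side into (s - 3)Y - (-2).
The right side is L{10} = 10/s.
So (s - 3)Y = 10/s + (-2).
Solve for Y(s) and write it as one ratio of polynomials.

Y(s) = (-2*s + 10)/(s^2 - 3*s)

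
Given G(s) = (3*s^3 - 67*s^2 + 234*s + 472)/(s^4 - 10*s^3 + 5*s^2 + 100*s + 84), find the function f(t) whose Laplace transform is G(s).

Factor the denominator: s^4 - 10*s^3 + 5*s^2 + 100*s + 84 = (s - 7)*(s - 6)*(s + 1)*(s + 2).
Partial fraction decomposition gives [3/(s + 1)] + [-2/(s - 6)] + [-2/(s - 7)] + [4/(s + 2)].
Invert each term: 3/(s + 1) ↔ 3e^(-t); -2/(s - 6) ↔ -2e^(6t); -2/(s - 7) ↔ -2e^(7t); 4/(s + 2) ↔ 4e^(-2t).

f(t) = -2*exp(7*t) - 2*exp(6*t) + 3*exp(-t) + 4*exp(-2*t)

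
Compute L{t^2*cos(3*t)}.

2*s*(s^2 - 27)/(s^2 + 9)^3

L{cos(3t)} = s/(s^2 + 9).
Then apply L{t^2·g(t)} = (-1)^2 d^2/ds^2[G(s)] with G(s) = s/(s^2 + 9):
differentiating 2 times and applying the sign gives 2*s*(s^2 - 27)/(s^2 + 9)^3.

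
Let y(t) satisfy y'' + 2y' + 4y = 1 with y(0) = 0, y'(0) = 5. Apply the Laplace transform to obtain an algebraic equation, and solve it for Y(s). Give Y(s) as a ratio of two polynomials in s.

Take the Laplace transform of both sides.
With L{y''} = s^2 Y - s·y(0) - y'(0) and L{y'} = sY - y(0), with y(0) = 0, y'(0) = 5: the LHS transforms to (s^2 + 2*s + 4)Y - (5).
The right side is L{1} = 1/s.
So (s^2 + 2*s + 4)Y = 1/s + (5).
Solve for Y(s) and write it as one ratio of polynomials.

Y(s) = (5*s + 1)/(s^3 + 2*s^2 + 4*s)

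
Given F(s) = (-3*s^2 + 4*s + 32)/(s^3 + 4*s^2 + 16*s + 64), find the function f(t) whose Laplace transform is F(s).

f(t) = 3*sin(4*t) - 2*cos(4*t) - exp(-4*t)

Factor the denominator: s^3 + 4*s^2 + 16*s + 64 = (s + 4)*(s^2 + 16).
Partial fraction decomposition gives [-1/(s + 4)] + [-2*s/(s^2 + 16)] + [12/(s^2 + 16)].
Invert each term: -1/(s + 4) ↔ -e^(-4t); -2·s/(s^2 + 16) ↔ -2cos(4t); 3·4/(s^2 + 16) ↔ 3sin(4t).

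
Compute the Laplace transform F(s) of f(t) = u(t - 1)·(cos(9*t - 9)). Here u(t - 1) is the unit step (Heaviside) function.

By the second shifting theorem, L{u(t - c)·g(t - c)} = e^(-cs)·G(s) with c = 1 and G(s) = L{g(t)}.
L{cos(9t)} = s/(s^2 + 81).

F(s) = s*exp(-s)/(s^2 + 81)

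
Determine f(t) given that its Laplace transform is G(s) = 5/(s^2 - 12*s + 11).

Rewrite the denominator: s^2 - 12*s + 11 = (s - 6)^2 - 25.
The form in (s - 6) signals a first-shifting-theorem factor e^(6t).
Since L{sinh(5t)} = 5/(s^2 - 25), the inverse is exp(6*t)*sinh(5*t).

f(t) = exp(6*t)*sinh(5*t)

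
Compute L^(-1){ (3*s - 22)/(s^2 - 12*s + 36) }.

Factor the denominator: s^2 - 12*s + 36 = (s - 6)^2.
Partial fraction decomposition gives [3/(s - 6)] + [-4/(s - 6)^2].
Invert each term: 3/(s - 6) ↔ 3e^(6t); -4/(s - 6)^2 ↔ -4t·e^(6t).

-4*t*exp(6*t) + 3*exp(6*t)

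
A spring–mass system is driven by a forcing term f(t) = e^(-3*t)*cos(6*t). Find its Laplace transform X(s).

X(s) = (s + 3)/((s + 3)^2 + 36)

L{cos(6t)} = s/(s^2 + 36).
By the first shifting theorem, multiplying by e^(-3t) replaces s with s + 3.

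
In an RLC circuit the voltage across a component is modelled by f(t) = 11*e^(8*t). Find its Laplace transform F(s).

F(s) = 11/(s - 8)

L{11} = 11/s.
By the first shifting theorem, multiplying by e^(8t) replaces s with s - 8.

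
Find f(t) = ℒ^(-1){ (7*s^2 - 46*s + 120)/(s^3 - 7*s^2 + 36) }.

Factor the denominator: s^3 - 7*s^2 + 36 = (s - 6)*(s - 3)*(s + 2).
Partial fraction decomposition gives [4/(s - 6)] + [6/(s + 2)] + [-3/(s - 3)].
Invert each term: 4/(s - 6) ↔ 4e^(6t); 6/(s + 2) ↔ 6e^(-2t); -3/(s - 3) ↔ -3e^(3t).

f(t) = 4*exp(6*t) - 3*exp(3*t) + 6*exp(-2*t)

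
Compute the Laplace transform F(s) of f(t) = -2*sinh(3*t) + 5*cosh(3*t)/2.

F(s) = 5*s/(2*(s^2 - 9)) - 6/(s^2 - 9)

Apply the Laplace transform termwise.
(5/2)·[L{cosh(3t)} = s/(s^2 - 9)]; (-2)·[L{sinh(3t)} = 3/(s^2 - 9)].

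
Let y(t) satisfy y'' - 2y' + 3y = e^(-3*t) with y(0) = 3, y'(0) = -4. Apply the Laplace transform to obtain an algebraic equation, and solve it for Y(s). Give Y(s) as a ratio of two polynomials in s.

Transform both sides with L{·}.
The derivative rules (L{y''} = s^2 Y - s·y(0) - y'(0) and L{y'} = sY - y(0), with y(0) = 3, y'(0) = -4) turn the left side into (s^2 - 2*s + 3)Y - (3*s - 10).
The right side is L{e^(-3*t)} = 1/(s + 3).
So (s^2 - 2*s + 3)Y = 1/(s + 3) + (3*s - 10).
Solve for Y(s) and write it as one ratio of polynomials.

Y(s) = (3*s^2 - s - 29)/(s^3 + s^2 - 3*s + 9)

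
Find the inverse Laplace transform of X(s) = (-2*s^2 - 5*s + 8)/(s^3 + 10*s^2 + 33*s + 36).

5*t*exp(-3*t) + 2*exp(-3*t) - 4*exp(-4*t)

Factor the denominator: s^3 + 10*s^2 + 33*s + 36 = (s + 3)^2*(s + 4).
Partial fraction decomposition gives [2/(s + 3)] + [5/(s + 3)^2] + [-4/(s + 4)].
Invert each term: 2/(s + 3) ↔ 2e^(-3t); 5/(s + 3)^2 ↔ 5t·e^(-3t); -4/(s + 4) ↔ -4e^(-4t).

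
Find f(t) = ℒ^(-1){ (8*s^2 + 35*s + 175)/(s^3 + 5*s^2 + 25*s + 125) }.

Factor the denominator: s^3 + 5*s^2 + 25*s + 125 = (s + 5)*(s^2 + 25).
Partial fraction decomposition gives [4/(s + 5)] + [4*s/(s^2 + 25)] + [15/(s^2 + 25)].
Invert each term: 4/(s + 5) ↔ 4e^(-5t); 4·s/(s^2 + 25) ↔ 4cos(5t); 3·5/(s^2 + 25) ↔ 3sin(5t).

f(t) = 3*sin(5*t) + 4*cos(5*t) + 4*exp(-5*t)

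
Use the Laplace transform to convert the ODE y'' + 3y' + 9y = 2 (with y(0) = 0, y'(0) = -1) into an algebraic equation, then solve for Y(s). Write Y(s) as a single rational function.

Y(s) = (-s + 2)/(s^3 + 3*s^2 + 9*s)

Apply the Laplace transform to the equation.
Using L{y''} = s^2 Y - s·y(0) - y'(0) and L{y'} = sY - y(0), with y(0) = 0, y'(0) = -1, the left side becomes (s^2 + 3*s + 9)Y - (-1).
The right side is L{2} = 2/s.
So (s^2 + 3*s + 9)Y = 2/s + (-1).
Isolate Y and clear denominators.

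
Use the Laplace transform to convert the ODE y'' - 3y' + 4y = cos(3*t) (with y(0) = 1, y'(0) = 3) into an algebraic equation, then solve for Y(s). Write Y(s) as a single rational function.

Take the Laplace transform of both sides.
Using L{y''} = s^2 Y - s·y(0) - y'(0) and L{y'} = sY - y(0), with y(0) = 1, y'(0) = 3, the left side becomes (s^2 - 3*s + 4)Y - (s).
The right side is L{cos(3*t)} = s/(s^2 + 9).
So (s^2 - 3*s + 4)Y = s/(s^2 + 9) + (s).
Isolate Y and clear denominators.

Y(s) = (s^3 + 10*s)/(s^4 - 3*s^3 + 13*s^2 - 27*s + 36)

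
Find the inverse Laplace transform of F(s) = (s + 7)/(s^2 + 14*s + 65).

exp(-7*t)*cos(4*t)

Rewrite the denominator: s^2 + 14*s + 65 = (s + 7)^2 + 16.
The form in (s + 7) signals a first-shifting-theorem factor e^(-7t).
Since L{cos(4t)} = s/(s^2 + 16), the inverse is e^(-7*t)*cos(4*t).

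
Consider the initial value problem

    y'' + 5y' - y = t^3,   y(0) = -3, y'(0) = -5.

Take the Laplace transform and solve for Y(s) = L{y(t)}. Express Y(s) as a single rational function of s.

Y(s) = (-3*s^5 - 20*s^4 + 6)/(s^6 + 5*s^5 - s^4)

Apply the Laplace transform to the equation.
Using L{y''} = s^2 Y - s·y(0) - y'(0) and L{y'} = sY - y(0), with y(0) = -3, y'(0) = -5, the left side becomes (s^2 + 5*s - 1)Y - (-3*s - 20).
The right side is L{t^3} = 6/s^4.
So (s^2 + 5*s - 1)Y = 6/s^4 + (-3*s - 20).
Isolate Y and clear denominators.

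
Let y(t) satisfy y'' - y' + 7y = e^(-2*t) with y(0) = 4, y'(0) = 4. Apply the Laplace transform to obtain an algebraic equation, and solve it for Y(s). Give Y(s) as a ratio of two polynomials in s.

Take the Laplace transform of both sides.
Using L{y''} = s^2 Y - s·y(0) - y'(0) and L{y'} = sY - y(0), with y(0) = 4, y'(0) = 4, the left side becomes (s^2 - s + 7)Y - (4*s).
The right side is L{e^(-2*t)} = 1/(s + 2).
So (s^2 - s + 7)Y = 1/(s + 2) + (4*s).
Isolate Y and clear denominators.

Y(s) = (4*s^2 + 8*s + 1)/(s^3 + s^2 + 5*s + 14)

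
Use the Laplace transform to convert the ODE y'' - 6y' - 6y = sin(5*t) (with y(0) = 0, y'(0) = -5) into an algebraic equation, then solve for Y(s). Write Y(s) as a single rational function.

Laplace-transform each side.
The derivative rules (L{y''} = s^2 Y - s·y(0) - y'(0) and L{y'} = sY - y(0), with y(0) = 0, y'(0) = -5) turn the left side into (s^2 - 6*s - 6)Y - (-5).
The right side is L{sin(5*t)} = 5/(s^2 + 25).
So (s^2 - 6*s - 6)Y = 5/(s^2 + 25) + (-5).
Divide through and combine into a single rational function.

Y(s) = (-5*s^2 - 120)/(s^4 - 6*s^3 + 19*s^2 - 150*s - 150)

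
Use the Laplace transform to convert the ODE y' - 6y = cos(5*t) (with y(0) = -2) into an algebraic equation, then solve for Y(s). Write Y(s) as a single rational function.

Y(s) = (-2*s^2 + s - 50)/(s^3 - 6*s^2 + 25*s - 150)

Transform both sides with L{·}.
With L{y'} = sY - y(0) = sY - (-2): the LHS transforms to (s - 6)Y - (-2).
The right side is L{cos(5*t)} = s/(s^2 + 25).
So (s - 6)Y = s/(s^2 + 25) + (-2).
Isolate Y and clear denominators.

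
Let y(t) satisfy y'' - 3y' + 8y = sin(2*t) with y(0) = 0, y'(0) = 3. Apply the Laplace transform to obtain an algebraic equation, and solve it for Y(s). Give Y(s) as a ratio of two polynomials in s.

Transform both sides with L{·}.
The derivative rules (L{y''} = s^2 Y - s·y(0) - y'(0) and L{y'} = sY - y(0), with y(0) = 0, y'(0) = 3) turn the left side into (s^2 - 3*s + 8)Y - (3).
The right side is L{sin(2*t)} = 2/(s^2 + 4).
So (s^2 - 3*s + 8)Y = 2/(s^2 + 4) + (3).
Divide through and combine into a single rational function.

Y(s) = (3*s^2 + 14)/(s^4 - 3*s^3 + 12*s^2 - 12*s + 32)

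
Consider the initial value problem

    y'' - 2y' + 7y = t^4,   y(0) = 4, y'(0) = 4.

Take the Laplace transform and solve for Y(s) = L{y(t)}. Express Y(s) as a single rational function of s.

Y(s) = (4*s^6 - 4*s^5 + 24)/(s^7 - 2*s^6 + 7*s^5)

Laplace-transform each side.
Using L{y''} = s^2 Y - s·y(0) - y'(0) and L{y'} = sY - y(0), with y(0) = 4, y'(0) = 4, the left side becomes (s^2 - 2*s + 7)Y - (4*s - 4).
The right side is L{t^4} = 24/s^5.
So (s^2 - 2*s + 7)Y = 24/s^5 + (4*s - 4).
Isolate Y and clear denominators.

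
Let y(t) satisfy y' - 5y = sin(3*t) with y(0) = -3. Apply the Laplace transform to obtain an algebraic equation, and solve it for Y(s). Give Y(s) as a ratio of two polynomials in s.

Y(s) = (-3*s^2 - 24)/(s^3 - 5*s^2 + 9*s - 45)

Laplace-transform each side.
Using L{y'} = sY - y(0) = sY - (-3), the left side becomes (s - 5)Y - (-3).
The right side is L{sin(3*t)} = 3/(s^2 + 9).
So (s - 5)Y = 3/(s^2 + 9) + (-3).
Divide through and combine into a single rational function.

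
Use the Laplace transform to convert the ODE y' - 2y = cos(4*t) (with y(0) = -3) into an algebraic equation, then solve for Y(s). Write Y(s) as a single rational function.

Y(s) = (-3*s^2 + s - 48)/(s^3 - 2*s^2 + 16*s - 32)

Laplace-transform each side.
With L{y'} = sY - y(0) = sY - (-3): the LHS transforms to (s - 2)Y - (-3).
The right side is L{cos(4*t)} = s/(s^2 + 16).
So (s - 2)Y = s/(s^2 + 16) + (-3).
Solve for Y(s) and write it as one ratio of polynomials.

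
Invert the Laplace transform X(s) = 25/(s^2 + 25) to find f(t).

f(t) = 5*sin(5*t)

Since L{sin(5t)} = 5/(s^2 + 25), the inverse is sin(5*t), scaled by 5.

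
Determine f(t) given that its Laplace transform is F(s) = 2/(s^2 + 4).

f(t) = sin(2*t)

Since L{sin(2t)} = 2/(s^2 + 4), the inverse is sin(2*t).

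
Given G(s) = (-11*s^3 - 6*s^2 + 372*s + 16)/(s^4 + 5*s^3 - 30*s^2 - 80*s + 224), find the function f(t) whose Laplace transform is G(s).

Factor the denominator: s^4 + 5*s^3 - 30*s^2 - 80*s + 224 = (s - 4)*(s - 2)*(s + 4)*(s + 7).
Partial fraction decomposition gives [-3/(s + 7)] + [-6/(s + 4)] + [-6/(s - 2)] + [4/(s - 4)].
Invert each term: -3/(s + 7) ↔ -3e^(-7t); -6/(s + 4) ↔ -6e^(-4t); -6/(s - 2) ↔ -6e^(2t); 4/(s - 4) ↔ 4e^(4t).

f(t) = 4*exp(4*t) - 6*exp(2*t) - 6*exp(-4*t) - 3*exp(-7*t)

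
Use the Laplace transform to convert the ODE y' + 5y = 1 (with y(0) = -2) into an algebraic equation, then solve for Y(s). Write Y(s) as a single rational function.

Take the Laplace transform of both sides.
With L{y'} = sY - y(0) = sY - (-2): the LHS transforms to (s + 5)Y - (-2).
The right side is L{1} = 1/s.
So (s + 5)Y = 1/s + (-2).
Isolate Y and clear denominators.

Y(s) = (-2*s + 1)/(s^2 + 5*s)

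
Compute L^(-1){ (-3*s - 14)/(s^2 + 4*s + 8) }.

Complete the square in the denominator: s^2 + 4*s + 8 = (s + 2)^2 + 2^2.
Split the numerator to match: -3*s - 14 = -3·(s + 2) - 4·2.
Invert each term: -3·(s + 2)/((s + 2)^2 + 4) ↔ -3e^(-2t)cos(2t); -4·2/((s + 2)^2 + 4) ↔ -4e^(-2t)sin(2t).

-4*exp(-2*t)*sin(2*t) - 3*exp(-2*t)*cos(2*t)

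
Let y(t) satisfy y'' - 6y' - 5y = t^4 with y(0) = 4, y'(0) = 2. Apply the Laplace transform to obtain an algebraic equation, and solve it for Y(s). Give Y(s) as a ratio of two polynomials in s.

Y(s) = (4*s^6 - 22*s^5 + 24)/(s^7 - 6*s^6 - 5*s^5)

Transform both sides with L{·}.
With L{y''} = s^2 Y - s·y(0) - y'(0) and L{y'} = sY - y(0), with y(0) = 4, y'(0) = 2: the LHS transforms to (s^2 - 6*s - 5)Y - (4*s - 22).
The right side is L{t^4} = 24/s^5.
So (s^2 - 6*s - 5)Y = 24/s^5 + (4*s - 22).
Isolate Y and clear denominators.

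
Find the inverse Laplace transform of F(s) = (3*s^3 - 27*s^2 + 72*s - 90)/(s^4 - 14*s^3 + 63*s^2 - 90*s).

exp(6*t) + 3*exp(5*t) - 2*exp(3*t) + 1

Factor the denominator: s^4 - 14*s^3 + 63*s^2 - 90*s = s*(s - 6)*(s - 5)*(s - 3).
Partial fraction decomposition gives [3/(s - 5)] + [1/(s - 6)] + [1/s] + [-2/(s - 3)].
Invert each term: 3/(s - 5) ↔ 3e^(5t); 1/(s - 6) ↔ e^(6t); 1/(s - 0) ↔ e^(0t); -2/(s - 3) ↔ -2e^(3t).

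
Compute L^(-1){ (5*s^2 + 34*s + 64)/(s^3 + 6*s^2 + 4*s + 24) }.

5*sin(2*t) + 4*cos(2*t) + exp(-6*t)

Factor the denominator: s^3 + 6*s^2 + 4*s + 24 = (s + 6)*(s^2 + 4).
Partial fraction decomposition gives [1/(s + 6)] + [4*s/(s^2 + 4)] + [10/(s^2 + 4)].
Invert each term: 1/(s + 6) ↔ e^(-6t); 4·s/(s^2 + 4) ↔ 4cos(2t); 5·2/(s^2 + 4) ↔ 5sin(2t).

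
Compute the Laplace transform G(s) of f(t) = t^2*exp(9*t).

G(s) = 2/(s - 9)^3

L{e^(9t)} = 1/(s - 9).
Then apply L{t^2·g(t)} = (-1)^2 d^2/ds^2[H(s)] with H(s) = 1/(s - 9):
differentiating 2 times and applying the sign gives 2/(s - 9)^3.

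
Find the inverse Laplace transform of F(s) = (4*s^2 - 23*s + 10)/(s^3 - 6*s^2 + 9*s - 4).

3*t*exp(t) - 2*exp(4*t) + 6*exp(t)

Factor the denominator: s^3 - 6*s^2 + 9*s - 4 = (s - 4)*(s - 1)^2.
Partial fraction decomposition gives [6/(s - 1)] + [3/(s - 1)^2] + [-2/(s - 4)].
Invert each term: 6/(s - 1) ↔ 6e^(t); 3/(s - 1)^2 ↔ 3t·e^(t); -2/(s - 4) ↔ -2e^(4t).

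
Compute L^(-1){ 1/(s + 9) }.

exp(-9*t)

Since L{e^(-9t)} = 1/(s + 9), the inverse is e^(-9*t).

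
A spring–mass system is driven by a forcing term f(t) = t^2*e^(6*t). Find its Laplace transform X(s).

L{e^(6t)} = 1/(s - 6).
Then apply L{t^2·g(t)} = (-1)^2 d^2/ds^2[G(s)] with G(s) = 1/(s - 6):
differentiating 2 times and applying the sign gives 2/(s - 6)^3.

X(s) = 2/(s - 6)^3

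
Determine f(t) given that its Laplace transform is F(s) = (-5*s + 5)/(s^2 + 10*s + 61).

f(t) = 5*exp(-5*t)*sin(6*t) - 5*exp(-5*t)*cos(6*t)

Complete the square in the denominator: s^2 + 10*s + 61 = (s + 5)^2 + 6^2.
Split the numerator to match: -5*s + 5 = -5·(s + 5) + 5·6.
Invert each term: -5·(s + 5)/((s + 5)^2 + 36) ↔ -5e^(-5t)cos(6t); 5·6/((s + 5)^2 + 36) ↔ 5e^(-5t)sin(6t).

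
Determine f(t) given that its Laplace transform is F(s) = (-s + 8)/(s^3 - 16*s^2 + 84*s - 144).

f(t) = t*exp(6*t) - exp(6*t) + exp(4*t)

Factor the denominator: s^3 - 16*s^2 + 84*s - 144 = (s - 6)^2*(s - 4).
Partial fraction decomposition gives [-1/(s - 6)] + [(s - 6)^(-2)] + [1/(s - 4)].
Invert each term: -1/(s - 6) ↔ -e^(6t); 1/(s - 6)^2 ↔ t·e^(6t); 1/(s - 4) ↔ e^(4t).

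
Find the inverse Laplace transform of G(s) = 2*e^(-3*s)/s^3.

The factor e^(-3s) signals a time shift by c = 3 (second shifting theorem).
L{t^2} = 2!/s^3 = 2/s^3, so L^-1{2/s^3} = t^2.
Hence the inverse is u(t - 3) times that function evaluated at t - 3.

Heaviside(t - 3)*((t - 3)^2)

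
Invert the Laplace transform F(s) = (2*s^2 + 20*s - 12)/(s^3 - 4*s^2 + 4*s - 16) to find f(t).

f(t) = 5*exp(4*t) + 4*sin(2*t) - 3*cos(2*t)

Factor the denominator: s^3 - 4*s^2 + 4*s - 16 = (s - 4)*(s^2 + 4).
Partial fraction decomposition gives [5/(s - 4)] + [-3*s/(s^2 + 4)] + [8/(s^2 + 4)].
Invert each term: 5/(s - 4) ↔ 5e^(4t); -3·s/(s^2 + 4) ↔ -3cos(2t); 4·2/(s^2 + 4) ↔ 4sin(2t).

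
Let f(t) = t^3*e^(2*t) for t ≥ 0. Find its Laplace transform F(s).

L{t^3} = 3!/s^4 = 6/s^4.
By the first shifting theorem, multiplying by e^(2t) replaces s with s - 2.

F(s) = 6/(s - 2)^4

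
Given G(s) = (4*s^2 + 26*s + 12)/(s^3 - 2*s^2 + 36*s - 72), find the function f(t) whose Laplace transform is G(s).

f(t) = 2*exp(2*t) + 5*sin(6*t) + 2*cos(6*t)

Factor the denominator: s^3 - 2*s^2 + 36*s - 72 = (s - 2)*(s^2 + 36).
Partial fraction decomposition gives [2/(s - 2)] + [2*s/(s^2 + 36)] + [30/(s^2 + 36)].
Invert each term: 2/(s - 2) ↔ 2e^(2t); 2·s/(s^2 + 36) ↔ 2cos(6t); 5·6/(s^2 + 36) ↔ 5sin(6t).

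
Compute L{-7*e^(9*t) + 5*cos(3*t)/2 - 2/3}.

5*s/(2*(s^2 + 9)) - 7/(s - 9) - 2/(3*s)

The transform is linear, so treat each term independently.
(5/2)·[L{cos(3t)} = s/(s^2 + 9)]; L{-2/3} = (-2/3)/s; (-7)·[L{e^(9t)} = 1/(s - 9)].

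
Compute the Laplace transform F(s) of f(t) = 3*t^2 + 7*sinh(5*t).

F(s) = 35/(s^2 - 25) + 6/s^3

The transform is linear, so treat each term independently.
(3)·[L{t^2} = 2!/s^3 = 2/s^3]; (7)·[L{sinh(5t)} = 5/(s^2 - 25)].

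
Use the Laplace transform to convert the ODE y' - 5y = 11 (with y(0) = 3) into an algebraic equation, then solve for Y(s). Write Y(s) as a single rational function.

Transform both sides with L{·}.
Using L{y'} = sY - y(0) = sY - 3, the left side becomes (s - 5)Y - (3).
The right side is L{11} = 11/s.
So (s - 5)Y = 11/s + (3).
Isolate Y and clear denominators.

Y(s) = (3*s + 11)/(s^2 - 5*s)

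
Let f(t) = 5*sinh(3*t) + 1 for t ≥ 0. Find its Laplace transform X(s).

By linearity of the Laplace transform, transform each term separately.
(5)·[L{sinh(3t)} = 3/(s^2 - 9)]; L{1} = 1/s.

X(s) = 15/(s^2 - 9) + 1/s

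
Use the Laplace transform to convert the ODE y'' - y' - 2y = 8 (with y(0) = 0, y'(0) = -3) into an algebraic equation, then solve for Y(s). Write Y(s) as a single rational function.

Transform both sides with L{·}.
With L{y''} = s^2 Y - s·y(0) - y'(0) and L{y'} = sY - y(0), with y(0) = 0, y'(0) = -3: the LHS transforms to (s^2 - s - 2)Y - (-3).
The right side is L{8} = 8/s.
So (s^2 - s - 2)Y = 8/s + (-3).
Solve for Y(s) and write it as one ratio of polynomials.

Y(s) = (-3*s + 8)/(s^3 - s^2 - 2*s)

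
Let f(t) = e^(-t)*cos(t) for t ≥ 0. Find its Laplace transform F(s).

L{cos(t)} = s/(s^2 + 1).
By the first shifting theorem, multiplying by e^(-t) replaces s with s + 1.

F(s) = (s + 1)/((s + 1)^2 + 1)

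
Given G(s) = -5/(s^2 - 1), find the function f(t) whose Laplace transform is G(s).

f(t) = -5*sinh(t)

Since L{sinh(t)} = 1/(s^2 - 1), the inverse is sinh(t), scaled by -5.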